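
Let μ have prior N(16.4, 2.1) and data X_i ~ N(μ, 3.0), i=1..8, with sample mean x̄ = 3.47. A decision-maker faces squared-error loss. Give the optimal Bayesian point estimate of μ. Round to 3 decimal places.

Posterior for μ is Normal. Precision-weighted mean: (1/2.1·16.4 + 8/3.0·3.47) / (1/2.1 + 8/3.0) = 5.429.
A Normal posterior is symmetric, so mode = mean.
Squared-error loss ⇒ the optimal estimator is the posterior mean.

5.429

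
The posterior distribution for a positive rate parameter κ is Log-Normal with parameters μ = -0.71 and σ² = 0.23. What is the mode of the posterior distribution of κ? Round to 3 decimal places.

0.391

Mode = exp(μ − σ²) = exp(-0.94) = 0.391.
Mean = exp(μ + σ²/2) = exp(-0.595) = 0.552.
This is the posterior mode — the MAP estimate.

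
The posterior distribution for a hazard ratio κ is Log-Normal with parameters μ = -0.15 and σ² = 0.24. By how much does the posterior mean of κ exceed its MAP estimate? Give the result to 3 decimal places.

0.293

Mode = exp(μ − σ²) = exp(-0.39) = 0.677.
Mean = exp(μ + σ²/2) = exp(-0.030) = 0.970.
Difference = 0.970 − 0.677 = 0.293.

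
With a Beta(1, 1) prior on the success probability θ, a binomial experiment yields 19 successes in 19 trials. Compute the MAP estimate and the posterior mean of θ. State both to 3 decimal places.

MAP estimate = 1.000, posterior mean = 0.952

Posterior: Beta(1+19, 1+0) = Beta(20, 1).
Since β = 1 ≤ 1 and α > 1, the Beta density is monotone increasing on [0,1]; the mode is at 1.
Mean = 20/(20+1) = 0.952.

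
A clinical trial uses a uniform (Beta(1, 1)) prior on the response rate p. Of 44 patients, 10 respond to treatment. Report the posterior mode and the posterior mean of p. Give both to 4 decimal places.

Posterior: Beta(1+10, 1+34) = Beta(11, 35).
Mode = (11−1)/(11+35−2) = 10/44 = 0.2273.
Mean = 11/(11+35) = 11/46 = 0.2391.

posterior mode = 0.2273, posterior mean = 0.2391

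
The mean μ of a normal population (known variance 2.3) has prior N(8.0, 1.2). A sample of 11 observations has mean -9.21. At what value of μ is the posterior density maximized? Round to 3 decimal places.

-6.656

Posterior for μ is Normal. Precision-weighted mean: (1/1.2·8.0 + 11/2.3·-9.21) / (1/1.2 + 11/2.3) = -6.656.
A Normal posterior is symmetric, so mode = mean.
This is the posterior mode — the MAP estimate.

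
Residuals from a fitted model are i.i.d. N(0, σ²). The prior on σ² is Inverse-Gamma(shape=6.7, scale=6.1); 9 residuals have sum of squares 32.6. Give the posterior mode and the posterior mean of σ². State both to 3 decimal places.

Posterior: Inverse-Gamma(shape = 6.7+9/2 = 11.2, scale = 6.1+32.6/2 = 22.4).
Mode = β/(α+1) = 22.4/12.2 = 1.836.
Mean = β/(α−1) = 22.4/10.2 = 2.196.

MAP = 1.836, posterior mean = 2.196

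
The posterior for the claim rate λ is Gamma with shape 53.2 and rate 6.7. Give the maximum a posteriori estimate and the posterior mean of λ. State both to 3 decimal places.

Mode = (α−1)/β = 52.2/6.7 = 7.791.
Mean = α/β = 53.2/6.7 = 7.940.

MAP = 7.791; posterior mean = 7.940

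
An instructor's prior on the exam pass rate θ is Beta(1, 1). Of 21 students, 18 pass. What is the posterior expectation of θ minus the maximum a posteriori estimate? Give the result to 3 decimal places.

-0.031

Posterior: Beta(1+18, 1+3) = Beta(19, 4).
Mode = (19−1)/(19+4−2) = 18/21 = 0.857.
Mean = 19/(19+4) = 19/23 = 0.826.
Difference = 0.826 − 0.857 = -0.031.
Left-skewed posterior ⇒ mean < mode.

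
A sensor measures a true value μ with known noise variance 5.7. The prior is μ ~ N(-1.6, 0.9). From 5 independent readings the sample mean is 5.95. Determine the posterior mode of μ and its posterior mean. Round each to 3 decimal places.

MAP = 1.731, posterior mean = 1.731

Posterior for μ is Normal. Precision-weighted mean: (1/0.9·-1.6 + 5/5.7·5.95) / (1/0.9 + 5/5.7) = 1.731.
A Normal posterior is symmetric, so mode = mean.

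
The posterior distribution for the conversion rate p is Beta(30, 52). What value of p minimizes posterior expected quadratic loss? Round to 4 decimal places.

0.3659

Mode = (30−1)/(30+52−2) = 29/80 = 0.3625.
Mean = 30/(30+52) = 30/82 = 0.3659.
Quadratic loss ⇒ the optimal estimator is the posterior mean.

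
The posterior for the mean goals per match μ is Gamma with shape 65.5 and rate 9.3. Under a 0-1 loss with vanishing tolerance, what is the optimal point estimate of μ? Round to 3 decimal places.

6.935

Mode = (α−1)/β = 64.5/9.3 = 6.935.
Mean = α/β = 65.5/9.3 = 7.043.
This is the posterior mode — the MAP estimate.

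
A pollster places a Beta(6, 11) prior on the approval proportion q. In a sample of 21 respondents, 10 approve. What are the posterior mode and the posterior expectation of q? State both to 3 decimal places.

MAP = 0.417, posterior mean = 0.421

Posterior: Beta(6+10, 11+11) = Beta(16, 22).
Mode = (16−1)/(16+22−2) = 15/36 = 0.417.
Mean = 16/(16+22) = 16/38 = 0.421.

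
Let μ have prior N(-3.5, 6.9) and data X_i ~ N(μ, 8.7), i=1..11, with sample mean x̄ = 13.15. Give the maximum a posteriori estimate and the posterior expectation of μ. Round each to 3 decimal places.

μ_MAP = 11.438, E[μ|data] = 11.438

Posterior for μ is Normal. Precision-weighted mean: (1/6.9·-3.5 + 11/8.7·13.15) / (1/6.9 + 11/8.7) = 11.438.
A Normal posterior is symmetric, so mode = mean.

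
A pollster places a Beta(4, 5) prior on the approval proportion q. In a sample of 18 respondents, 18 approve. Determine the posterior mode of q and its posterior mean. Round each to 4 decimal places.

MAP = 0.8400; posterior mean = 0.8148

Posterior: Beta(4+18, 5+0) = Beta(22, 5).
Mode = (22−1)/(22+5−2) = 21/25 = 0.8400.
Mean = 22/(22+5) = 22/27 = 0.8148.
Mode > mean: the posterior has a left tail.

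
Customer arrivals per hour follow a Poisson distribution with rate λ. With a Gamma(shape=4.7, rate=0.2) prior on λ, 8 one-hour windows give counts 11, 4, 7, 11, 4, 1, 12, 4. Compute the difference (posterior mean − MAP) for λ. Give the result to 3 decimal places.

0.122

Σ counts = 54. Posterior: Gamma(shape = 4.7+54 = 58.7, rate = 0.2+8 = 8.2).
Mode = (α−1)/β = 57.7/8.2 = 7.037.
Mean = α/β = 58.7/8.2 = 7.159.
Difference = 7.159 − 7.037 = 0.122.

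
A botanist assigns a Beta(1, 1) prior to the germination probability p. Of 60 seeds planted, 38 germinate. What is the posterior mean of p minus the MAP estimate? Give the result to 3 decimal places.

Posterior: Beta(1+38, 1+22) = Beta(39, 23).
Mode = (39−1)/(39+23−2) = 38/60 = 0.633.
With a flat prior the MAP equals the MLE, 38/60.
Mean = 39/(39+23) = 39/62 = 0.629.
Difference = 0.629 − 0.633 = -0.004.
Left-skewed posterior ⇒ mean < mode.

-0.004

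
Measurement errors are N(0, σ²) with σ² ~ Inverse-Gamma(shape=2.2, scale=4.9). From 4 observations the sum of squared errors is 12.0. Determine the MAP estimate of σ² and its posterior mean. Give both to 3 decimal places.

Posterior: Inverse-Gamma(shape = 2.2+4/2 = 4.2, scale = 4.9+12.0/2 = 10.9).
Mode = β/(α+1) = 10.9/5.2 = 2.096.
Mean = β/(α−1) = 10.9/3.2 = 3.406.

MAP: 2.096. Posterior mean: 3.406.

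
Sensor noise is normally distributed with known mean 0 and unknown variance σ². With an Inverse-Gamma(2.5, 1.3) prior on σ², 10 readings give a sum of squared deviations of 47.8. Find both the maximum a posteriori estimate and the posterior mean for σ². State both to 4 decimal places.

Posterior: Inverse-Gamma(shape = 2.5+10/2 = 7.5, scale = 1.3+47.8/2 = 25.2).
Mode = β/(α+1) = 25.2/8.5 = 2.9647.
Mean = β/(α−1) = 25.2/6.5 = 3.8769.
The posterior is right-skewed, so the mean exceeds the mode.

MAP = 2.9647, posterior mean = 3.8769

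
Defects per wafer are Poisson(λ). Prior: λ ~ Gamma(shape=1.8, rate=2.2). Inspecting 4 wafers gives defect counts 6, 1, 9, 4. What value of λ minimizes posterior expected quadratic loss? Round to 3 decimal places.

3.516

Σ counts = 20. Posterior: Gamma(shape = 1.8+20 = 21.8, rate = 2.2+4 = 6.2).
Mode = (α−1)/β = 20.8/6.2 = 3.355.
Mean = α/β = 21.8/6.2 = 3.516.
Quadratic loss ⇒ the optimal estimator is the posterior mean.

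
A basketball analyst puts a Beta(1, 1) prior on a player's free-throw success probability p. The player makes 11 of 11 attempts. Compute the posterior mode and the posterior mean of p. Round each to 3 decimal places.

p_MAP = 1.000, E[p|data] = 0.923

Posterior: Beta(1+11, 1+0) = Beta(12, 1).
Since β = 1 ≤ 1 and α > 1, the Beta density is monotone increasing on [0,1]; the mode is at 1.
Mean = 12/(12+1) = 0.923.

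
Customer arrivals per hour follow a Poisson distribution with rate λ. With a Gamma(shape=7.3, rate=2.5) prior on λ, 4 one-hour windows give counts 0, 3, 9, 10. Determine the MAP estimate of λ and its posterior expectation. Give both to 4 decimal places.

Σ counts = 22. Posterior: Gamma(shape = 7.3+22 = 29.3, rate = 2.5+4 = 6.5).
Mode = (α−1)/β = 28.3/6.5 = 4.3538.
Mean = α/β = 29.3/6.5 = 4.5077.
Right-skewed posterior ⇒ mode < mean.

λ_MAP = 4.3538, E[λ|data] = 4.5077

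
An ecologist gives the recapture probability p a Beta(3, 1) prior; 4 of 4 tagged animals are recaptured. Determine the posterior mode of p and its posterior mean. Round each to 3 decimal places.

MAP: 1.000. Posterior mean: 0.875.

Posterior: Beta(3+4, 1+0) = Beta(7, 1).
Since β = 1 ≤ 1 and α > 1, the Beta density is monotone increasing on [0,1]; the mode is at 1.
Mean = 7/(7+1) = 0.875.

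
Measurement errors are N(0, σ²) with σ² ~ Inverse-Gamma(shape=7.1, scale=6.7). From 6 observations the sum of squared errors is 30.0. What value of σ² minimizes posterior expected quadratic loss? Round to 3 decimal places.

2.385

Posterior: Inverse-Gamma(shape = 7.1+6/2 = 10.1, scale = 6.7+30.0/2 = 21.7).
Mode = β/(α+1) = 21.7/11.1 = 1.955.
Mean = β/(α−1) = 21.7/9.1 = 2.385.
Quadratic loss ⇒ the optimal estimator is the posterior mean.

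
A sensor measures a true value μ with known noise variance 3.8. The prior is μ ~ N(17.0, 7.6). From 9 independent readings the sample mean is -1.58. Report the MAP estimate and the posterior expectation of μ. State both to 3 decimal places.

MAP estimate = -0.602, posterior expectation = -0.602

Posterior for μ is Normal. Precision-weighted mean: (1/7.6·17.0 + 9/3.8·-1.58) / (1/7.6 + 9/3.8) = -0.602.
A Normal posterior is symmetric, so mode = mean.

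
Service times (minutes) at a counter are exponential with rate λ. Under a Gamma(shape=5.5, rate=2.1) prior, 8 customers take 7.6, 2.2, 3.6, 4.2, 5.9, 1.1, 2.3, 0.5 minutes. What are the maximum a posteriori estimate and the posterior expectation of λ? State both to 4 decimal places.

Σ times = 27.4. Posterior: Gamma(shape = 5.5+8 = 13.5, rate = 2.1+27.4 = 29.5).
Mode = (α−1)/β = 12.5/29.5 = 0.4237.
Mean = α/β = 13.5/29.5 = 0.4576.

MAP = 0.4237; posterior mean = 0.4576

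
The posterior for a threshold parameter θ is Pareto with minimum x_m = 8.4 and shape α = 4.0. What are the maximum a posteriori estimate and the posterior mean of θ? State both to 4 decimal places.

The Pareto density is strictly decreasing on [x_m, ∞), so the mode is x_m = 8.4000.
Mean = α·x_m/(α−1) = 4.0·8.4/3.0 = 11.2000.

θ_MAP = 8.4000, E[θ|data] = 11.2000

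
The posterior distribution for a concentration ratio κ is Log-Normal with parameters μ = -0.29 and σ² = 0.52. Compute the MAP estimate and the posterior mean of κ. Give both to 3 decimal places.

MAP = 0.445; posterior mean = 0.970

Mode = exp(μ − σ²) = exp(-0.81) = 0.445.
Mean = exp(μ + σ²/2) = exp(-0.030) = 0.970.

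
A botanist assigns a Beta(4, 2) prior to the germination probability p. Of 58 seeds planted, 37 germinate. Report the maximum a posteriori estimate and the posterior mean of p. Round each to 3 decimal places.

Posterior: Beta(4+37, 2+21) = Beta(41, 23).
Mode = (41−1)/(41+23−2) = 40/62 = 0.645.
Mean = 41/(41+23) = 41/64 = 0.641.
The mean is pulled below the mode by the posterior's left skew.

MAP: 0.645. Posterior mean: 0.641.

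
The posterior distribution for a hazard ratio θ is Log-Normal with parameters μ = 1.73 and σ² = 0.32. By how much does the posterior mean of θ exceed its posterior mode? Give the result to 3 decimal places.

Mode = exp(μ − σ²) = exp(1.41) = 4.096.
Mean = exp(μ + σ²/2) = exp(1.890) = 6.619.
Difference = 6.619 − 4.096 = 2.523.
The mean is pulled above the mode by the posterior's right skew.

2.523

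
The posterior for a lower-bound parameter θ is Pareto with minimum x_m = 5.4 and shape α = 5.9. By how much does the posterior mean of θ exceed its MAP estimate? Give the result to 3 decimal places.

1.102

The Pareto density is strictly decreasing on [x_m, ∞), so the mode is x_m = 5.400.
Mean = α·x_m/(α−1) = 5.9·5.4/4.9 = 6.502.
Difference = 6.502 − 5.400 = 1.102.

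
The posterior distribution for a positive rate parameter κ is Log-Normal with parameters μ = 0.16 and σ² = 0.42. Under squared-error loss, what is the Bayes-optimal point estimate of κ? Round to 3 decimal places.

1.448

Mode = exp(μ − σ²) = exp(-0.26) = 0.771.
Mean = exp(μ + σ²/2) = exp(0.370) = 1.448.
Squared-error loss ⇒ the optimal estimator is the posterior mean.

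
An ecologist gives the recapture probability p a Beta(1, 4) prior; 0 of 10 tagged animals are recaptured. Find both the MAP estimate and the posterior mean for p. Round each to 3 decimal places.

Posterior: Beta(1+0, 4+10) = Beta(1, 14).
Since α = 1 ≤ 1 and β > 1, the Beta density is monotone decreasing on [0,1]; the mode is at 0.
Mean = 1/(1+14) = 0.067.
The posterior is right-skewed, so the mean exceeds the mode.

p_MAP = 0.000, E[p|data] = 0.067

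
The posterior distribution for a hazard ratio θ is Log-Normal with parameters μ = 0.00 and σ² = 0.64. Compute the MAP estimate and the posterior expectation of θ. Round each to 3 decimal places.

Mode = exp(μ − σ²) = exp(-0.64) = 0.527.
Mean = exp(μ + σ²/2) = exp(0.320) = 1.377.
The posterior is right-skewed, so the mean exceeds the mode.

MAP = 0.527; posterior mean = 1.377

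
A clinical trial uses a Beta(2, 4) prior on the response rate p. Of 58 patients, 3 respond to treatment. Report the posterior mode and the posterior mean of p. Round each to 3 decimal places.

Posterior: Beta(2+3, 4+55) = Beta(5, 59).
Mode = (5−1)/(5+59−2) = 4/62 = 0.065.
Mean = 5/(5+59) = 5/64 = 0.078.

MAP = 0.065, posterior mean = 0.078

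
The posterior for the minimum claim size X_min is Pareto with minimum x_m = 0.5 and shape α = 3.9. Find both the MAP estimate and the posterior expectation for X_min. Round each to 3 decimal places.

MAP = 0.500, posterior mean = 0.672

The Pareto density is strictly decreasing on [x_m, ∞), so the mode is x_m = 0.500.
Mean = α·x_m/(α−1) = 3.9·0.5/2.9 = 0.672.
Right-skewed posterior ⇒ mode < mean.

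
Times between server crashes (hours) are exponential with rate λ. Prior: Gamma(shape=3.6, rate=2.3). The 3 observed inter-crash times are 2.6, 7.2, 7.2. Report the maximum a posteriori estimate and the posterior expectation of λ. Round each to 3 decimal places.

Σ times = 17.0. Posterior: Gamma(shape = 3.6+3 = 6.6, rate = 2.3+17.0 = 19.3).
Mode = (α−1)/β = 5.6/19.3 = 0.290.
Mean = α/β = 6.6/19.3 = 0.342.

MAP = 0.290, posterior mean = 0.342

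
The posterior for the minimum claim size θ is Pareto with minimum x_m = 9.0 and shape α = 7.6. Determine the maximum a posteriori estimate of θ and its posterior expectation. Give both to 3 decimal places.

maximum a posteriori estimate = 9.000, posterior expectation = 10.364

The Pareto density is strictly decreasing on [x_m, ∞), so the mode is x_m = 9.000.
Mean = α·x_m/(α−1) = 7.6·9.0/6.6 = 10.364.
The posterior is right-skewed, so the mean exceeds the mode.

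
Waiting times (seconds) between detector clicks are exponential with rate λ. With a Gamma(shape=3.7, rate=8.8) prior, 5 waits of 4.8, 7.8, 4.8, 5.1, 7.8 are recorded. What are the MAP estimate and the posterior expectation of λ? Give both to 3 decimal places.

Σ times = 30.3. Posterior: Gamma(shape = 3.7+5 = 8.7, rate = 8.8+30.3 = 39.1).
Mode = (α−1)/β = 7.7/39.1 = 0.197.
Mean = α/β = 8.7/39.1 = 0.223.
Right-skewed posterior ⇒ mode < mean.

MAP = 0.197, posterior mean = 0.223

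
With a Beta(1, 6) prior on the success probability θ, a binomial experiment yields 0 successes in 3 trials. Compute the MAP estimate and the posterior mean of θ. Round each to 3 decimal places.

Posterior: Beta(1+0, 6+3) = Beta(1, 9).
Since α = 1 ≤ 1 and β > 1, the Beta density is monotone decreasing on [0,1]; the mode is at 0.
Mean = 1/(1+9) = 0.100.
Right-skewed posterior ⇒ mode < mean.

MAP: 0.000. Posterior mean: 0.100.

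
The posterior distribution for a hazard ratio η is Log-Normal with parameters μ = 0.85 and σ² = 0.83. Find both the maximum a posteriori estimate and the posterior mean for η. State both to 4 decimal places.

Mode = exp(μ − σ²) = exp(0.02) = 1.0202.
Mean = exp(μ + σ²/2) = exp(1.265) = 3.5431.

maximum a posteriori estimate = 1.0202, posterior mean = 3.5431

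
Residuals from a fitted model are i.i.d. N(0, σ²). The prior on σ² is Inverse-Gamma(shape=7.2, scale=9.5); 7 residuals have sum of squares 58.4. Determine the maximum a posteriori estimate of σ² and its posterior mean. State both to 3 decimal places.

MAP: 3.308. Posterior mean: 3.990.

Posterior: Inverse-Gamma(shape = 7.2+7/2 = 10.7, scale = 9.5+58.4/2 = 38.7).
Mode = β/(α+1) = 38.7/11.7 = 3.308.
Mean = β/(α−1) = 38.7/9.7 = 3.990.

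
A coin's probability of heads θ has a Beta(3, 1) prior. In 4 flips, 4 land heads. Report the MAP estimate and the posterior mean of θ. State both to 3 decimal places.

Posterior: Beta(3+4, 1+0) = Beta(7, 1).
Since β = 1 ≤ 1 and α > 1, the Beta density is monotone increasing on [0,1]; the mode is at 1.
Mean = 7/(7+1) = 0.875.

MAP: 1.000. Posterior mean: 0.875.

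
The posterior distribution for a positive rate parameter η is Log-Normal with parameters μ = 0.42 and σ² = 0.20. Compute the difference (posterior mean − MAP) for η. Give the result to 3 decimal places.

0.436

Mode = exp(μ − σ²) = exp(0.22) = 1.246.
Mean = exp(μ + σ²/2) = exp(0.520) = 1.682.
Difference = 1.682 − 1.246 = 0.436.
The posterior is right-skewed, so the mean exceeds the mode.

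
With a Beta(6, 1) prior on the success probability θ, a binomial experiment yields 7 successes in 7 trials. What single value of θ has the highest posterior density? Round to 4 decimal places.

1.0000

Posterior: Beta(6+7, 1+0) = Beta(13, 1).
Since β = 1 ≤ 1 and α > 1, the Beta density is monotone increasing on [0,1]; the mode is at 1.
Mean = 13/(13+1) = 0.9286.
This is the posterior mode — the MAP estimate.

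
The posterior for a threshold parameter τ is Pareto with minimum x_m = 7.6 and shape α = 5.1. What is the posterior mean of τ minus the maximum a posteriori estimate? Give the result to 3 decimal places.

1.854

The Pareto density is strictly decreasing on [x_m, ∞), so the mode is x_m = 7.600.
Mean = α·x_m/(α−1) = 5.1·7.6/4.1 = 9.454.
Difference = 9.454 − 7.600 = 1.854.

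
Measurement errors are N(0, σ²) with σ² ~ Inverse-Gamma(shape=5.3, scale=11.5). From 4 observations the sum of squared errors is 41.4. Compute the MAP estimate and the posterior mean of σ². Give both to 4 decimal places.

Posterior: Inverse-Gamma(shape = 5.3+4/2 = 7.3, scale = 11.5+41.4/2 = 32.2).
Mode = β/(α+1) = 32.2/8.3 = 3.8795.
Mean = β/(α−1) = 32.2/6.3 = 5.1111.

MAP = 3.8795; posterior mean = 5.1111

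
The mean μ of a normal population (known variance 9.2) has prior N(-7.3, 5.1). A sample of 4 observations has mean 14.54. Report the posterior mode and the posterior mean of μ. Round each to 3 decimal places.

Posterior for μ is Normal. Precision-weighted mean: (1/5.1·-7.3 + 4/9.2·14.54) / (1/5.1 + 4/9.2) = 7.752.
A Normal posterior is symmetric, so mode = mean.

posterior mode = 7.752, posterior mean = 7.752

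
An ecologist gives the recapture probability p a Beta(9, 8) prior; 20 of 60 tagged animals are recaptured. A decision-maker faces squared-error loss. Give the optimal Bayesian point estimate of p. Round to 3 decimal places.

Posterior: Beta(9+20, 8+40) = Beta(29, 48).
Mode = (29−1)/(29+48−2) = 28/75 = 0.373.
Mean = 29/(29+48) = 29/77 = 0.377.
Squared-error loss ⇒ the optimal estimator is the posterior mean.

0.377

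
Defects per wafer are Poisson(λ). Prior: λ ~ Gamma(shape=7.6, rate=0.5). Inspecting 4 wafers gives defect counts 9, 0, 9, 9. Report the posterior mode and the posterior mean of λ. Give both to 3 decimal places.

Σ counts = 27. Posterior: Gamma(shape = 7.6+27 = 34.6, rate = 0.5+4 = 4.5).
Mode = (α−1)/β = 33.6/4.5 = 7.467.
Mean = α/β = 34.6/4.5 = 7.689.

MAP = 7.467; posterior mean = 7.689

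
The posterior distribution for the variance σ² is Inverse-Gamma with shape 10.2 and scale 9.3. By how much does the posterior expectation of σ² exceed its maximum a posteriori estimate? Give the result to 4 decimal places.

Mode = β/(α+1) = 9.3/11.2 = 0.8304.
Mean = β/(α−1) = 9.3/9.2 = 1.0109.
Difference = 1.0109 − 0.8304 = 0.1805.

0.1805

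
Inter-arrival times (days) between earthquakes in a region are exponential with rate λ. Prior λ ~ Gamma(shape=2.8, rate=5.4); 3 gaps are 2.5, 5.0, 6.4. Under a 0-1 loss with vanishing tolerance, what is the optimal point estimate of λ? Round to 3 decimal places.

Σ times = 13.9. Posterior: Gamma(shape = 2.8+3 = 5.8, rate = 5.4+13.9 = 19.3).
Mode = (α−1)/β = 4.8/19.3 = 0.249.
Mean = α/β = 5.8/19.3 = 0.301.
This is the posterior mode — the MAP estimate.

0.249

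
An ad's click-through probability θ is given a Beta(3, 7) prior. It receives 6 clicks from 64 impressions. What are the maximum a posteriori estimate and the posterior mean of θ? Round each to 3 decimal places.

Posterior: Beta(3+6, 7+58) = Beta(9, 65).
Mode = (9−1)/(9+65−2) = 8/72 = 0.111.
Mean = 9/(9+65) = 9/74 = 0.122.
The mean is pulled above the mode by the posterior's right skew.

maximum a posteriori estimate = 0.111, posterior mean = 0.122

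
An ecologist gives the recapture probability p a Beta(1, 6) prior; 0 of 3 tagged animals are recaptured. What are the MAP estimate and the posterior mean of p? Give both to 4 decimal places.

Posterior: Beta(1+0, 6+3) = Beta(1, 9).
Since α = 1 ≤ 1 and β > 1, the Beta density is monotone decreasing on [0,1]; the mode is at 0.
Mean = 1/(1+9) = 0.1000.
The posterior is right-skewed, so the mean exceeds the mode.

MAP: 0.0000. Posterior mean: 0.1000.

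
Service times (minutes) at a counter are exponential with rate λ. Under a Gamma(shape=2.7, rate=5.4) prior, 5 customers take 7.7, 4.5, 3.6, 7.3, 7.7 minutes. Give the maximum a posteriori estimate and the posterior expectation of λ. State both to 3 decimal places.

Σ times = 30.8. Posterior: Gamma(shape = 2.7+5 = 7.7, rate = 5.4+30.8 = 36.2).
Mode = (α−1)/β = 6.7/36.2 = 0.185.
Mean = α/β = 7.7/36.2 = 0.213.

MAP = 0.185, posterior mean = 0.213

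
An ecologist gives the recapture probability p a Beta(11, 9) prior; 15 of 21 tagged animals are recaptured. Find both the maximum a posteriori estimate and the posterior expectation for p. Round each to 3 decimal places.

Posterior: Beta(11+15, 9+6) = Beta(26, 15).
Mode = (26−1)/(26+15−2) = 25/39 = 0.641.
Mean = 26/(26+15) = 26/41 = 0.634.

p_MAP = 0.641, E[p|data] = 0.634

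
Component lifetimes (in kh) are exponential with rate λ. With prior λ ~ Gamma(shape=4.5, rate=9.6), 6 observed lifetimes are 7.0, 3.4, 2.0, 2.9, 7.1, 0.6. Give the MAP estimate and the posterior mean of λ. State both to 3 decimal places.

λ_MAP = 0.291, E[λ|data] = 0.322

Σ times = 23.0. Posterior: Gamma(shape = 4.5+6 = 10.5, rate = 9.6+23.0 = 32.6).
Mode = (α−1)/β = 9.5/32.6 = 0.291.
Mean = α/β = 10.5/32.6 = 0.322.
Right-skewed posterior ⇒ mode < mean.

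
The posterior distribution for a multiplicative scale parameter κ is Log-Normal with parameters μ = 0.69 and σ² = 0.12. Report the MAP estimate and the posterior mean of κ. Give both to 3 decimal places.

Mode = exp(μ − σ²) = exp(0.57) = 1.768.
Mean = exp(μ + σ²/2) = exp(0.750) = 2.117.
The mean is pulled above the mode by the posterior's right skew.

κ_MAP = 1.768, E[κ|data] = 2.117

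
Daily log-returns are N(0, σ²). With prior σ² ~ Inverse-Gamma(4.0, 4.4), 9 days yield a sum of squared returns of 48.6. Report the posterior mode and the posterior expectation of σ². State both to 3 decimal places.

Posterior: Inverse-Gamma(shape = 4.0+9/2 = 8.5, scale = 4.4+48.6/2 = 28.7).
Mode = β/(α+1) = 28.7/9.5 = 3.021.
Mean = β/(α−1) = 28.7/7.5 = 3.827.

MAP = 3.021; posterior mean = 3.827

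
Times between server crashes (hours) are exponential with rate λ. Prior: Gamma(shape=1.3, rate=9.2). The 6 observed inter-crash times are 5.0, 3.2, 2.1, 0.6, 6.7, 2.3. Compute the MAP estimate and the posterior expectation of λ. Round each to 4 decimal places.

MAP = 0.2165; posterior mean = 0.2509

Σ times = 19.9. Posterior: Gamma(shape = 1.3+6 = 7.3, rate = 9.2+19.9 = 29.1).
Mode = (α−1)/β = 6.3/29.1 = 0.2165.
Mean = α/β = 7.3/29.1 = 0.2509.
The mean is pulled above the mode by the posterior's right skew.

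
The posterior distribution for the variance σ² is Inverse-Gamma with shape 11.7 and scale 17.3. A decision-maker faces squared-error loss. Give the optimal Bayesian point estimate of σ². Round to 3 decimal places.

Mode = β/(α+1) = 17.3/12.7 = 1.362.
Mean = β/(α−1) = 17.3/10.7 = 1.617.
Squared-error loss ⇒ the optimal estimator is the posterior mean.

1.617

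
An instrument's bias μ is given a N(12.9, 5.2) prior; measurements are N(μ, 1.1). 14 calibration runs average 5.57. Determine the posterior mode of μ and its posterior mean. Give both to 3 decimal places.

MAP = 5.679; posterior mean = 5.679

Posterior for μ is Normal. Precision-weighted mean: (1/5.2·12.9 + 14/1.1·5.57) / (1/5.2 + 14/1.1) = 5.679.
A Normal posterior is symmetric, so mode = mean.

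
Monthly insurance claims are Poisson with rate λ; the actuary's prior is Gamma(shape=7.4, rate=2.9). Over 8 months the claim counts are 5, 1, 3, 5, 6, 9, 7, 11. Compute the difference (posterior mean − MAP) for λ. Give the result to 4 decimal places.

0.0917

Σ counts = 47. Posterior: Gamma(shape = 7.4+47 = 54.4, rate = 2.9+8 = 10.9).
Mode = (α−1)/β = 53.4/10.9 = 4.8991.
Mean = α/β = 54.4/10.9 = 4.9908.
Difference = 4.9908 − 4.8991 = 0.0917.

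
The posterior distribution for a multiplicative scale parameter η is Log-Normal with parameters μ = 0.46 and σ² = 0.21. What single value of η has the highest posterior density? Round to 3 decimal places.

Mode = exp(μ − σ²) = exp(0.25) = 1.284.
Mean = exp(μ + σ²/2) = exp(0.565) = 1.759.
This is the posterior mode — the MAP estimate.

1.284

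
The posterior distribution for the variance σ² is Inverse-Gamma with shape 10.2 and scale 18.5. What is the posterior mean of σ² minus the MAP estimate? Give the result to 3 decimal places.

Mode = β/(α+1) = 18.5/11.2 = 1.652.
Mean = β/(α−1) = 18.5/9.2 = 2.011.
Difference = 2.011 − 1.652 = 0.359.

0.359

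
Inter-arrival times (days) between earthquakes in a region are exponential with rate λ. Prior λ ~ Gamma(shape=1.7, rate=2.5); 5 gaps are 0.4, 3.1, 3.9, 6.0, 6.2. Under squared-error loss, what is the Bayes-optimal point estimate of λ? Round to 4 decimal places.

0.3032

Σ times = 19.6. Posterior: Gamma(shape = 1.7+5 = 6.7, rate = 2.5+19.6 = 22.1).
Mode = (α−1)/β = 5.7/22.1 = 0.2579.
Mean = α/β = 6.7/22.1 = 0.3032.
Squared-error loss ⇒ the optimal estimator is the posterior mean.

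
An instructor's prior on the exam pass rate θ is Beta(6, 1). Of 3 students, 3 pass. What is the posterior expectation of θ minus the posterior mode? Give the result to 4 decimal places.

-0.1000

Posterior: Beta(6+3, 1+0) = Beta(9, 1).
Since β = 1 ≤ 1 and α > 1, the Beta density is monotone increasing on [0,1]; the mode is at 1.
Mean = 9/(9+1) = 0.9000.
Difference = 0.9000 − 1.0000 = -0.1000.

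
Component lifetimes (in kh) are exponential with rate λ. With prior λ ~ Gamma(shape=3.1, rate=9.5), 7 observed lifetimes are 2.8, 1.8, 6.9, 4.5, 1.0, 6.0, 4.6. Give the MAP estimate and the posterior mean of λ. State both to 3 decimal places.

Σ times = 27.6. Posterior: Gamma(shape = 3.1+7 = 10.1, rate = 9.5+27.6 = 37.1).
Mode = (α−1)/β = 9.1/37.1 = 0.245.
Mean = α/β = 10.1/37.1 = 0.272.
The posterior is right-skewed, so the mean exceeds the mode.

MAP: 0.245. Posterior mean: 0.272.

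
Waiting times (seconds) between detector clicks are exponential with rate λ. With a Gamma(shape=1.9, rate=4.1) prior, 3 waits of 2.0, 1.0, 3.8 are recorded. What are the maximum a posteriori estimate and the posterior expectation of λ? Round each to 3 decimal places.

Σ times = 6.8. Posterior: Gamma(shape = 1.9+3 = 4.9, rate = 4.1+6.8 = 10.9).
Mode = (α−1)/β = 3.9/10.9 = 0.358.
Mean = α/β = 4.9/10.9 = 0.450.

maximum a posteriori estimate = 0.358, posterior expectation = 0.450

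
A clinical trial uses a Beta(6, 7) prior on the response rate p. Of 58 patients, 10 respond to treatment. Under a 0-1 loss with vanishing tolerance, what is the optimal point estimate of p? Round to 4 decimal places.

Posterior: Beta(6+10, 7+48) = Beta(16, 55).
Mode = (16−1)/(16+55−2) = 15/69 = 0.2174.
Mean = 16/(16+55) = 16/71 = 0.2254.
This is the posterior mode — the MAP estimate.

0.2174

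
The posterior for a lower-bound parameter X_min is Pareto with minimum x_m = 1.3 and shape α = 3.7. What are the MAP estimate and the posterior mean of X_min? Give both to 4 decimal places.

MAP estimate = 1.3000, posterior mean = 1.7815

The Pareto density is strictly decreasing on [x_m, ∞), so the mode is x_m = 1.3000.
Mean = α·x_m/(α−1) = 3.7·1.3/2.7 = 1.7815.
The mean is pulled above the mode by the posterior's right skew.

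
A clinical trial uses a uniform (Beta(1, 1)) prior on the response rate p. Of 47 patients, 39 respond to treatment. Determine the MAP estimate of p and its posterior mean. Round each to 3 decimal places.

Posterior: Beta(1+39, 1+8) = Beta(40, 9).
Mode = (40−1)/(40+9−2) = 39/47 = 0.830.
With a flat prior the MAP equals the MLE, 39/47.
Mean = 40/(40+9) = 40/49 = 0.816.
The mean is pulled below the mode by the posterior's left skew.

MAP = 0.830; posterior mean = 0.816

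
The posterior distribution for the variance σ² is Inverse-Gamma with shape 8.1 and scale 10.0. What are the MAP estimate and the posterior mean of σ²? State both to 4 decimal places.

Mode = β/(α+1) = 10.0/9.1 = 1.0989.
Mean = β/(α−1) = 10.0/7.1 = 1.4085.

MAP: 1.0989. Posterior mean: 1.4085.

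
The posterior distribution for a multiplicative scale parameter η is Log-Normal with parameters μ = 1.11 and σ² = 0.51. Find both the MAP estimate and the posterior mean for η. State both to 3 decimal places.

Mode = exp(μ − σ²) = exp(0.60) = 1.822.
Mean = exp(μ + σ²/2) = exp(1.365) = 3.916.

MAP estimate = 1.822, posterior mean = 3.916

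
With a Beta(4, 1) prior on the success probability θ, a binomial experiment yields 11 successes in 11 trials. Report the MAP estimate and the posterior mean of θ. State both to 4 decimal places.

θ_MAP = 1.0000, E[θ|data] = 0.9375

Posterior: Beta(4+11, 1+0) = Beta(15, 1).
Since β = 1 ≤ 1 and α > 1, the Beta density is monotone increasing on [0,1]; the mode is at 1.
Mean = 15/(15+1) = 0.9375.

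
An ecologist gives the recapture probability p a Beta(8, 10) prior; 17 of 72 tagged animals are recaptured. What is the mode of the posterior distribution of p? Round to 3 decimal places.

Posterior: Beta(8+17, 10+55) = Beta(25, 65).
Mode = (25−1)/(25+65−2) = 24/88 = 0.273.
Mean = 25/(25+65) = 25/90 = 0.278.
This is the posterior mode — the MAP estimate.

0.273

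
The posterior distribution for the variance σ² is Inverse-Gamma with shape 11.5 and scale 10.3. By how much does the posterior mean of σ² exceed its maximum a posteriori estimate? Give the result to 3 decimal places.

0.157

Mode = β/(α+1) = 10.3/12.5 = 0.824.
Mean = β/(α−1) = 10.3/10.5 = 0.981.
Difference = 0.981 − 0.824 = 0.157.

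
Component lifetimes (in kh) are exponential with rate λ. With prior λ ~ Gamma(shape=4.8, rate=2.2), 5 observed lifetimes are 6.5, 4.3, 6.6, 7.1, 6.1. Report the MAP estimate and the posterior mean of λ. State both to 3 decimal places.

Σ times = 30.6. Posterior: Gamma(shape = 4.8+5 = 9.8, rate = 2.2+30.6 = 32.8).
Mode = (α−1)/β = 8.8/32.8 = 0.268.
Mean = α/β = 9.8/32.8 = 0.299.

λ_MAP = 0.268, E[λ|data] = 0.299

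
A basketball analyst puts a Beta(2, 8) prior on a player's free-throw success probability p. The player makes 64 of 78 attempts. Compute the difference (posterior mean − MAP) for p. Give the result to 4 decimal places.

Posterior: Beta(2+64, 8+14) = Beta(66, 22).
Mode = (66−1)/(66+22−2) = 65/86 = 0.7558.
Mean = 66/(66+22) = 66/88 = 0.7500.
Difference = 0.7500 − 0.7558 = -0.0058.

-0.0058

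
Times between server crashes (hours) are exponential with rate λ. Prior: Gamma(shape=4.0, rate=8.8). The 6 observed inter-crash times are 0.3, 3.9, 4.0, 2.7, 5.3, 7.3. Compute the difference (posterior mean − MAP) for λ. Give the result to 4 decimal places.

0.0310

Σ times = 23.5. Posterior: Gamma(shape = 4.0+6 = 10.0, rate = 8.8+23.5 = 32.3).
Mode = (α−1)/β = 9.0/32.3 = 0.2786.
Mean = α/β = 10.0/32.3 = 0.3096.
Difference = 0.3096 − 0.2786 = 0.0310.
The mean is pulled above the mode by the posterior's right skew.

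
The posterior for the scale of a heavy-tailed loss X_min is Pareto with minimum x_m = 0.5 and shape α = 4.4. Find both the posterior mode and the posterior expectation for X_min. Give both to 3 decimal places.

MAP = 0.500; posterior mean = 0.647

The Pareto density is strictly decreasing on [x_m, ∞), so the mode is x_m = 0.500.
Mean = α·x_m/(α−1) = 4.4·0.5/3.4 = 0.647.
Mean > mode: the posterior has a right tail.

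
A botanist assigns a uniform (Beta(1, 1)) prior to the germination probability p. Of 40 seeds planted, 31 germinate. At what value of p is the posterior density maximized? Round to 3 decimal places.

Posterior: Beta(1+31, 1+9) = Beta(32, 10).
Mode = (32−1)/(32+10−2) = 31/40 = 0.775.
Mean = 32/(32+10) = 32/42 = 0.762.
This is the posterior mode — the MAP estimate.

0.775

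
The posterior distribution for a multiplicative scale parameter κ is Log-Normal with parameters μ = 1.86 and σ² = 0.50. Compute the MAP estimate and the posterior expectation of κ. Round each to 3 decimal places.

MAP estimate = 3.896, posterior expectation = 8.248

Mode = exp(μ − σ²) = exp(1.36) = 3.896.
Mean = exp(μ + σ²/2) = exp(2.110) = 8.248.
Mean > mode: the posterior has a right tail.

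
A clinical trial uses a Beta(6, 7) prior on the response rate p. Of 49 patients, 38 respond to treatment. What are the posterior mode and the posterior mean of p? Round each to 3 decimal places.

MAP = 0.717, posterior mean = 0.710

Posterior: Beta(6+38, 7+11) = Beta(44, 18).
Mode = (44−1)/(44+18−2) = 43/60 = 0.717.
Mean = 44/(44+18) = 44/62 = 0.710.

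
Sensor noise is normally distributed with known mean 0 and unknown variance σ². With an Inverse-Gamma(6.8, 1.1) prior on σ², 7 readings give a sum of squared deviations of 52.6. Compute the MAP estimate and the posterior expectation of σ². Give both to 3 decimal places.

MAP = 2.425, posterior mean = 2.946

Posterior: Inverse-Gamma(shape = 6.8+7/2 = 10.3, scale = 1.1+52.6/2 = 27.4).
Mode = β/(α+1) = 27.4/11.3 = 2.425.
Mean = β/(α−1) = 27.4/9.3 = 2.946.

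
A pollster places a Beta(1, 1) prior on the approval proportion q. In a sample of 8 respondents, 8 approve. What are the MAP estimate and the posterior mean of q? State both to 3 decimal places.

MAP estimate = 1.000, posterior mean = 0.900

Posterior: Beta(1+8, 1+0) = Beta(9, 1).
Since β = 1 ≤ 1 and α > 1, the Beta density is monotone increasing on [0,1]; the mode is at 1.
Mean = 9/(9+1) = 0.900.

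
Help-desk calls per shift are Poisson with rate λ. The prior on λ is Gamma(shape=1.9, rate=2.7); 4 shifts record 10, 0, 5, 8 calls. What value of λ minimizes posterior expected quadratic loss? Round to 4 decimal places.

Σ counts = 23. Posterior: Gamma(shape = 1.9+23 = 24.9, rate = 2.7+4 = 6.7).
Mode = (α−1)/β = 23.9/6.7 = 3.5672.
Mean = α/β = 24.9/6.7 = 3.7164.
Quadratic loss ⇒ the optimal estimator is the posterior mean.

3.7164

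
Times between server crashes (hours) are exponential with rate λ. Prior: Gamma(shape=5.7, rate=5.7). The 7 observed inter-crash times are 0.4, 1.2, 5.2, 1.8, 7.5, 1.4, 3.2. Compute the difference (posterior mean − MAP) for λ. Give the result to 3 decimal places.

Σ times = 20.7. Posterior: Gamma(shape = 5.7+7 = 12.7, rate = 5.7+20.7 = 26.4).
Mode = (α−1)/β = 11.7/26.4 = 0.443.
Mean = α/β = 12.7/26.4 = 0.481.
Difference = 0.481 − 0.443 = 0.038.

0.038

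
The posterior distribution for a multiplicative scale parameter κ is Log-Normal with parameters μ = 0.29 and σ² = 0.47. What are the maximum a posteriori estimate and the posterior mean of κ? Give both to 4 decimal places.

Mode = exp(μ − σ²) = exp(-0.18) = 0.8353.
Mean = exp(μ + σ²/2) = exp(0.525) = 1.6905.

MAP: 0.8353. Posterior mean: 1.6905.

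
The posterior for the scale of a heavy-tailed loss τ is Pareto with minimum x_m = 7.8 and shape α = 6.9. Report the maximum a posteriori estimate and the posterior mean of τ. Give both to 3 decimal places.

MAP: 7.800. Posterior mean: 9.122.

The Pareto density is strictly decreasing on [x_m, ∞), so the mode is x_m = 7.800.
Mean = α·x_m/(α−1) = 6.9·7.8/5.9 = 9.122.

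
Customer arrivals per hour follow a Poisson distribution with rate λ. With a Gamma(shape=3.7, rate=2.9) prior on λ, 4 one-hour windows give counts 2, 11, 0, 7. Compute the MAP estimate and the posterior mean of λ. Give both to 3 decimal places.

Σ counts = 20. Posterior: Gamma(shape = 3.7+20 = 23.7, rate = 2.9+4 = 6.9).
Mode = (α−1)/β = 22.7/6.9 = 3.290.
Mean = α/β = 23.7/6.9 = 3.435.
The mean is pulled above the mode by the posterior's right skew.

MAP estimate = 3.290, posterior mean = 3.435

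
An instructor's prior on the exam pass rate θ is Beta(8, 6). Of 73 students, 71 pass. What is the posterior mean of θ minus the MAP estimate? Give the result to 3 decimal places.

-0.010

Posterior: Beta(8+71, 6+2) = Beta(79, 8).
Mode = (79−1)/(79+8−2) = 78/85 = 0.918.
Mean = 79/(79+8) = 79/87 = 0.908.
Difference = 0.908 − 0.918 = -0.010.
Left-skewed posterior ⇒ mean < mode.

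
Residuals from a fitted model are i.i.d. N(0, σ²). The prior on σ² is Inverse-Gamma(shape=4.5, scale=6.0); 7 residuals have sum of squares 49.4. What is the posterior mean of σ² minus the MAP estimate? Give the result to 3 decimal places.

Posterior: Inverse-Gamma(shape = 4.5+7/2 = 8.0, scale = 6.0+49.4/2 = 30.7).
Mode = β/(α+1) = 30.7/9.0 = 3.411.
Mean = β/(α−1) = 30.7/7.0 = 4.386.
Difference = 4.386 − 3.411 = 0.975.

0.975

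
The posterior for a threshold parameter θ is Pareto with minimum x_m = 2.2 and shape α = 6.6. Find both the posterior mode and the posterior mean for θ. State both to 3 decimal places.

The Pareto density is strictly decreasing on [x_m, ∞), so the mode is x_m = 2.200.
Mean = α·x_m/(α−1) = 6.6·2.2/5.6 = 2.593.

MAP = 2.200; posterior mean = 2.593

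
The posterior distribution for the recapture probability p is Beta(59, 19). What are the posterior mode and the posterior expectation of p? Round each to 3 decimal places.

Mode = (59−1)/(59+19−2) = 58/76 = 0.763.
Mean = 59/(59+19) = 59/78 = 0.756.
The mean is pulled below the mode by the posterior's left skew.

MAP = 0.763; posterior mean = 0.756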